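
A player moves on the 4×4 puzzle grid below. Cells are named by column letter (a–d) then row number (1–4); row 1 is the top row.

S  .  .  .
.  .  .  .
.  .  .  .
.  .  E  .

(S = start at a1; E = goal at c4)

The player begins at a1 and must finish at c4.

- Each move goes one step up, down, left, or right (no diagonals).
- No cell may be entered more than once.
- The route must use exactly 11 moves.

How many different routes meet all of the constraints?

Need simple routes of exactly 11 moves from a1 to c4 (Manhattan distance 5, so 3 moves are spent on a detour and 3 undoing it).
Branch systematically from the start, pruning whenever the remaining move budget drops below the Manhattan distance to c4 or differs from it in parity. Grouping the completions by first move — via a2: 22; via b1: 17 — and summing: 22 + 17 = 39.
That gives 39 routes.

39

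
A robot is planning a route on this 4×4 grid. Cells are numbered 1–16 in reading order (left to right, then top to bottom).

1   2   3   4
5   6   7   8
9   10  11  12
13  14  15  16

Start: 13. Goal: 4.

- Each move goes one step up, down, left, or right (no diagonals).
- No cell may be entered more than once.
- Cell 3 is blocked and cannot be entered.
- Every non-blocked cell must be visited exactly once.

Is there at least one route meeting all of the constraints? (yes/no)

yes

One route that works: 13 → 9 → 5 → 1 → 2 → 6 → 10 → 14 → 15 → 16 → 12 → 11 → 7 → 8 → 4.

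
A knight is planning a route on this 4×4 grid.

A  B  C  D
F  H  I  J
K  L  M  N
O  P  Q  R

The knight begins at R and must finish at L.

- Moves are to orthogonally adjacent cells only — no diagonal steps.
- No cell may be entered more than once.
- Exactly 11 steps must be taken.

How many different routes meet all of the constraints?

39

Need simple routes of exactly 11 moves from R to L (Manhattan distance 3, so 4 moves are spent on a detour and 4 undoing it).
Branch systematically from the start, pruning whenever the remaining move budget drops below the Manhattan distance to L or differs from it in parity. Grouping the completions by first move — via N: 19; via Q: 20 — and summing: 19 + 20 = 39.
That gives 39 routes.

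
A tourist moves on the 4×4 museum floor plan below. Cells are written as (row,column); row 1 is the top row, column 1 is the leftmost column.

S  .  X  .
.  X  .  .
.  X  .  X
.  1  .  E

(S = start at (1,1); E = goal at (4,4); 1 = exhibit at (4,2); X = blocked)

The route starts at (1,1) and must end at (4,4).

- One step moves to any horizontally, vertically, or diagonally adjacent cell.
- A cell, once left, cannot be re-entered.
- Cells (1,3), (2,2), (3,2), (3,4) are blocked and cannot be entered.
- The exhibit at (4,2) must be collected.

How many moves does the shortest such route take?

5

Any route passes through (4,2) somewhere between (1,1) and (4,4). Summing Chebyshev distances along the two legs ((1,1) → (4,2) → (4,4)) gives a lower bound of 3 + 2 = 5 moves.
A route of 5 moves achieves this: (1,1) → (2,1) → (3,1) → (4,2) → (3,3) → (4,4).
Since 5 matches the lower bound, it is optimal.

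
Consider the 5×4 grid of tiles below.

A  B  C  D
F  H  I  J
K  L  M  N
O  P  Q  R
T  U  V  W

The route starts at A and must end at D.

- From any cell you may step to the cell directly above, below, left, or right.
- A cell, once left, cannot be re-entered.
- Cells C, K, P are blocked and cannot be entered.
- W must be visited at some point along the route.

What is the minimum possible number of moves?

11

Any route passes through W somewhere between A and D. Summing Manhattan distances along the two legs (A → W → D) gives a lower bound of 7 + 4 = 11 moves.
A route of 11 moves achieves this: A → F → H → L → M → Q → V → W → R → N → J → D.
Since 11 matches the lower bound, it is optimal.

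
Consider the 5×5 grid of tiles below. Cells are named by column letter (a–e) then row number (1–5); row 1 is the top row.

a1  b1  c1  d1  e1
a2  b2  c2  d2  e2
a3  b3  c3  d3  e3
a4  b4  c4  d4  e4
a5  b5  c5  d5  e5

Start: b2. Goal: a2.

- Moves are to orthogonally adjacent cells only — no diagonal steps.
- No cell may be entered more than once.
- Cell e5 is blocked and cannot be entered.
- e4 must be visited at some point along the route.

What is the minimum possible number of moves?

11

Any route passes through e4 somewhere between b2 and a2. Summing Manhattan distances along the two legs (b2 → e4 → a2) gives a lower bound of 5 + 6 = 11 moves.
A route of 11 moves achieves this: b2 → b3 → c3 → d3 → e3 → e4 → d4 → c4 → b4 → a4 → a3 → a2.
Since 11 matches the lower bound, it is optimal.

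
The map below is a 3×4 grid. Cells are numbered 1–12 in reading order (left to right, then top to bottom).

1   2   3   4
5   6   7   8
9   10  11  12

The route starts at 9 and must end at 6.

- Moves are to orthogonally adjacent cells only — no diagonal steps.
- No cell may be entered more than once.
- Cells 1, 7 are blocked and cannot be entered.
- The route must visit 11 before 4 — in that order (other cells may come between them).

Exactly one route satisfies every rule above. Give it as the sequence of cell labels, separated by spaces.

The waypoints must appear in the order 11, 4, with no cell reused.
Route from 9: 3× right (reaching 12), 2× up (reaching 4), 2× left (reaching 2), down to 6 — 8 moves in all.
Check: order respected (11 at step 2, 4 at step 5).

9 10 11 12 8 4 3 2 6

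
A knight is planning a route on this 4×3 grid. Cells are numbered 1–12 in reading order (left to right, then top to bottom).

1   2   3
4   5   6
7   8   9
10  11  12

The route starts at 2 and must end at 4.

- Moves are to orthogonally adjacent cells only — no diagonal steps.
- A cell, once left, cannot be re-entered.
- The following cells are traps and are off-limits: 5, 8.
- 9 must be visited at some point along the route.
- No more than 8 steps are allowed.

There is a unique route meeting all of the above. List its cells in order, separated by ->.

2 -> 3 -> 6 -> 9 -> 12 -> 11 -> 10 -> 7 -> 4

Any route must reach 9 and still end at 4 within 8 moves, so the order of the required stops is forced.
Route from 2: right to 3, 3× down (reaching 12), 2× left (reaching 10), 2× up (reaching 4) — 8 moves in all.
Check: all required cells visited; 8 ≤ 8 moves.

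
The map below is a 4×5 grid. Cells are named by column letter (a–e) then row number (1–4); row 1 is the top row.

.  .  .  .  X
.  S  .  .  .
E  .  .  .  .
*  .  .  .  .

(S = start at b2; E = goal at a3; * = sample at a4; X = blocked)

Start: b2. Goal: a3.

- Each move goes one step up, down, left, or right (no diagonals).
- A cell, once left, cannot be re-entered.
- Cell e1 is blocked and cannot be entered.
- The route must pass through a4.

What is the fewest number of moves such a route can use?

Any route passes through a4 somewhere between b2 and a3. Summing Manhattan distances along the two legs (b2 → a4 → a3) gives a lower bound of 3 + 1 = 4 moves.
A route of 4 moves achieves this: b2 → b3 → b4 → a4 → a3.
Since 4 matches the lower bound, it is optimal.

4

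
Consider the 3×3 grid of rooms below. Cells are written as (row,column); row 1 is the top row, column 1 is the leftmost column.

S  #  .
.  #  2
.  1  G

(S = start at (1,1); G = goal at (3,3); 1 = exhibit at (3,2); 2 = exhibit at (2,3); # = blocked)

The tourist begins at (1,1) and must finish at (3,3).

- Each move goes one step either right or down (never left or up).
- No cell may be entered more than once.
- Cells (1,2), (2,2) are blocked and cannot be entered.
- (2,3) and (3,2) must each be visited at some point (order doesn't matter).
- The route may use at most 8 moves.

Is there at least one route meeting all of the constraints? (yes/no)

no

(3,2) is below but to the left of (2,3): going (2,3) → (3,2) would need a leftward move and (3,2) → (2,3) an upward move, so no right/down-only route can visit both required cells.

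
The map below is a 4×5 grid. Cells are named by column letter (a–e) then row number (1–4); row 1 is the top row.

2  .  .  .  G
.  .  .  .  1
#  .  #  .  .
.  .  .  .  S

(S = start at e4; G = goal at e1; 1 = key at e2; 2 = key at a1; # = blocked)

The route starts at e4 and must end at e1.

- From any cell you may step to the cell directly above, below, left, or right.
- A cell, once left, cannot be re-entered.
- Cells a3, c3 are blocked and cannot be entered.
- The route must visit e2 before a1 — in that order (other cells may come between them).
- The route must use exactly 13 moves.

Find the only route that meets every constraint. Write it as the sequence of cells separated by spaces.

e4 d4 d3 e3 e2 d2 c2 b2 a2 a1 b1 c1 d1 e1

The waypoints must appear in the order e2, a1, with no cell reused.
Route from e4: left to d4, up to d3, right to e3, up to e2, 4× left (reaching a2), up to a1, 4× right (reaching e1) — 13 moves in all.
Check: order respected (1 at step 4, 2 at step 9); 13 moves as required.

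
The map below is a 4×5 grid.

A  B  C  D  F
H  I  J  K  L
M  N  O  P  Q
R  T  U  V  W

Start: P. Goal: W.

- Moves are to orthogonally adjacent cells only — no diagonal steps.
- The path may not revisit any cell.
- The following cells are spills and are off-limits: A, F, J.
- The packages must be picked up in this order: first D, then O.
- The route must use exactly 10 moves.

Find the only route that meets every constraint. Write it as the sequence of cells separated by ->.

The waypoints must appear in the order D, O, with no cell reused.
Route from P: 2× up (reaching D), 2× left (reaching B), 2× down (reaching N), right to O, down to U, 2× right (reaching W) — 10 moves in all.
Check: order respected (D at step 2, O at step 7); 10 moves as required.

P -> K -> D -> C -> B -> I -> N -> O -> U -> V -> W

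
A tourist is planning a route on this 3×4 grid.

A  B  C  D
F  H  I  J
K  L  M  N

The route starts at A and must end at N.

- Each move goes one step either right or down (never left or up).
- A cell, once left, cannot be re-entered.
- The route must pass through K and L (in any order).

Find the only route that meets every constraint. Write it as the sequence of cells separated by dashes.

A - F - K - L - M - N

Moves only go right or down, so the column and row indices never decrease.
Route from A: 2× down (reaching K), 3× right (reaching N) — 5 moves in all.
Check: all required cells visited.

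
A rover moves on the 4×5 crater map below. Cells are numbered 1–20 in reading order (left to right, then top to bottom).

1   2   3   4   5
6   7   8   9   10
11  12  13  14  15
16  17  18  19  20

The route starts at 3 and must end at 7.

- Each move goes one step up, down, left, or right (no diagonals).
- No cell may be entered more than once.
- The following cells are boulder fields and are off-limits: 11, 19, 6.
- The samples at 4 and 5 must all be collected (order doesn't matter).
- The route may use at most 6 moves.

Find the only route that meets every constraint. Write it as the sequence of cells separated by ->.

Any route must reach 4 and 5 and still end at 7 within 6 moves, so the order of the required stops is forced.
Route from 3: right 2 to 5, down 1 to 10, left 3 to 7 — 6 moves in all.
Check: all required cells visited; 6 ≤ 6 moves.

3 -> 4 -> 5 -> 10 -> 9 -> 8 -> 7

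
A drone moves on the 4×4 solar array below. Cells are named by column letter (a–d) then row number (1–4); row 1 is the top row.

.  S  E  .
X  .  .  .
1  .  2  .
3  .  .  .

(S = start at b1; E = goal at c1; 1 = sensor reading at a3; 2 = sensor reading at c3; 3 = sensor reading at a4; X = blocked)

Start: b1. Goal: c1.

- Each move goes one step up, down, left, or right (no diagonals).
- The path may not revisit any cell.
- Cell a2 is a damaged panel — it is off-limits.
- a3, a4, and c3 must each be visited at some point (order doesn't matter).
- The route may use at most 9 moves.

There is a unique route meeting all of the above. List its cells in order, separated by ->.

b1 -> b2 -> b3 -> a3 -> a4 -> b4 -> c4 -> c3 -> c2 -> c1

Any route must reach a3, a4, and c3 and still end at c1 within 9 moves, so the order of the required stops is forced.
Route from b1: down 2 to b3, left 1 to a3, down 1 to a4, right 2 to c4, up 3 to c1 — 9 moves in all.
Check: all required cells visited; 9 ≤ 9 moves.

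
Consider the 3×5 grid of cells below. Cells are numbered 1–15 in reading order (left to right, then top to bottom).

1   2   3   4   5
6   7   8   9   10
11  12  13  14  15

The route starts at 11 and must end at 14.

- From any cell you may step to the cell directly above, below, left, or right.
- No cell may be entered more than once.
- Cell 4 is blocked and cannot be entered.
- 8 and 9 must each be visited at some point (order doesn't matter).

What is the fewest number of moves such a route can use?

5

Any route passes through 8 and 9 in some order between 11 and 14. Summing Manhattan distances along each leg and taking the cheapest ordering (11 → 8 → 9 → 14) gives a lower bound of 3 + 1 + 1 = 5 moves.
A route of 5 moves achieves this: 11 → 6 → 7 → 8 → 9 → 14.
Since 5 matches the lower bound, it is optimal.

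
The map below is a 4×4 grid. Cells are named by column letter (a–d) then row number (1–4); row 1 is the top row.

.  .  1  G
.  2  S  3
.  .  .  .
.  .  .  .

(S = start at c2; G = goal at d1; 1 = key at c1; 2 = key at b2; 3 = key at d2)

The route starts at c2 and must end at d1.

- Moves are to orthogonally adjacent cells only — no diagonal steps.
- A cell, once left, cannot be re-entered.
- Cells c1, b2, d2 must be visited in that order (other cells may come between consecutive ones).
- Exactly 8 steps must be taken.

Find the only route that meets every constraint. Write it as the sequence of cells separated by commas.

The waypoints must appear in the order c1, b2, d2, with no cell reused.
Route from c2: up to c1, left to b1, 2× down (reaching b3), 2× right (reaching d3), 2× up (reaching d1) — 8 moves in all.
Check: order respected (1 at step 1, 2 at step 3, 3 at step 7); 8 moves as required.

c2, c1, b1, b2, b3, c3, d3, d2, d1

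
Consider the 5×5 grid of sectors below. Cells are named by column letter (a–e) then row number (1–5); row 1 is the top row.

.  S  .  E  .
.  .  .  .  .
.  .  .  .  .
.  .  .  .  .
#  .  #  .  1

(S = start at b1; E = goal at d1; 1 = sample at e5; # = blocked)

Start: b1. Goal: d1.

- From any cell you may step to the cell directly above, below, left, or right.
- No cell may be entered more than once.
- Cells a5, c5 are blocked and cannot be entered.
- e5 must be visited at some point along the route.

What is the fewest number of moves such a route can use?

Any route passes through e5 somewhere between b1 and d1. Summing Manhattan distances along the two legs (b1 → e5 → d1) gives a lower bound of 7 + 5 = 12 moves.
A route of 12 moves achieves this: b1 → b2 → b3 → b4 → c4 → d4 → d5 → e5 → e4 → e3 → e2 → e1 → d1.
Since 12 matches the lower bound, it is optimal.

12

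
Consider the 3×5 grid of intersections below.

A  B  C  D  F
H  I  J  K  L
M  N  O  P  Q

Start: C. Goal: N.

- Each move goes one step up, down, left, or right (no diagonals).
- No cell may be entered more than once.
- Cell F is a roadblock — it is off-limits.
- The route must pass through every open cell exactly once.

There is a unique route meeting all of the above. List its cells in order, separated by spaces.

Need to visit all 14 open cells exactly once, starting at C and ending at N.
Cell D has only two open neighbours (K and C), so the path must pass straight through it: one of those is the cell it's entered from and the other is where it exits.
Route from C: right 1 to D, down 1 to K, right 1 to L, down 1 to Q, left 2 to O, up 1 to J, left 1 to I, up 1 to B, left 1 to A, down 2 to M, right 1 to N — 13 moves in all.
Check: all 14 open cells covered.

C D K L Q P O J I B A H M N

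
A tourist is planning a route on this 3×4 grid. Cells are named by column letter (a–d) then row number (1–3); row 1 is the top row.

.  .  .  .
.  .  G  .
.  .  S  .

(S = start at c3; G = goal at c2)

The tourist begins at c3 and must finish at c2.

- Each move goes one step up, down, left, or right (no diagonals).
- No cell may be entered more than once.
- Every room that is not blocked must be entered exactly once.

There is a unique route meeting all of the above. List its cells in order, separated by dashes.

Need to visit all 12 open cells exactly once, starting at c3 and ending at c2.
Cell a1 has only two open neighbours (a2 and b1), so the path must pass straight through it: one of those is the cell it's entered from and the other is where it exits.
Route from c3: right to d3, 2× up (reaching d1), 3× left (reaching a1), 2× down (reaching a3), right to b3, up to b2, right to c2 — 11 moves in all.
Check: all 12 open cells covered.

c3 - d3 - d2 - d1 - c1 - b1 - a1 - a2 - a3 - b3 - b2 - c2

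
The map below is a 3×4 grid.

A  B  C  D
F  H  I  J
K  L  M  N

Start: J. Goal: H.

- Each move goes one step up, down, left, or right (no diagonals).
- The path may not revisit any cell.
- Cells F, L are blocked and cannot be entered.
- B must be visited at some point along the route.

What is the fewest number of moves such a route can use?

Any route passes through B somewhere between J and H. Summing Manhattan distances along the two legs (J → B → H) gives a lower bound of 3 + 1 = 4 moves.
A route of 4 moves achieves this: J → D → C → B → H.
Since 4 matches the lower bound, it is optimal.

4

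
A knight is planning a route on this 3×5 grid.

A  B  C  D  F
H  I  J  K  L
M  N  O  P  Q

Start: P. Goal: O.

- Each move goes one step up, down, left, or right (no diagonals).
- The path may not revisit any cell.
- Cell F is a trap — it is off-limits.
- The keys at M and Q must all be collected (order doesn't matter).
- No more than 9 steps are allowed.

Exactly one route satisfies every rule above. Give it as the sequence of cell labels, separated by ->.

P -> Q -> L -> K -> J -> I -> H -> M -> N -> O

Any route must reach M and Q and still end at O within 9 moves, so the order of the required stops is forced.
Route from P: right 1 to Q, up 1 to L, left 4 to H, down 1 to M, right 2 to O — 9 moves in all.
Check: all required cells visited; 9 ≤ 9 moves.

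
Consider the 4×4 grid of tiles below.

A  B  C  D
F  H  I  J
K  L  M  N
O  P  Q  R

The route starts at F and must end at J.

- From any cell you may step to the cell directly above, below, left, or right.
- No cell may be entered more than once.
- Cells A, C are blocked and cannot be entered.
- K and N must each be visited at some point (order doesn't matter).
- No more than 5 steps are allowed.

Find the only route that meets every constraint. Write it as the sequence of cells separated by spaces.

F K L M N J

The 5-move cap with required stops at K, N leaves no slack for detours.
Route from F: down 1 to K, right 3 to N, up 1 to J — 5 moves in all.
Check: all required cells visited; 5 ≤ 5 moves.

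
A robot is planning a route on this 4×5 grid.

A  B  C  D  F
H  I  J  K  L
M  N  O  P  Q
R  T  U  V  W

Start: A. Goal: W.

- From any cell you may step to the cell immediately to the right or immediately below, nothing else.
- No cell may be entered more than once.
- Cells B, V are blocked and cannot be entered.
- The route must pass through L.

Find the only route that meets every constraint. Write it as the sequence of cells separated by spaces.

A H I J K L Q W

Moves only go right or down, so the column and row indices never decrease.
Route from A: down 1 to H, right 4 to L, down 2 to W — 7 moves in all.
Check: all required cells visited.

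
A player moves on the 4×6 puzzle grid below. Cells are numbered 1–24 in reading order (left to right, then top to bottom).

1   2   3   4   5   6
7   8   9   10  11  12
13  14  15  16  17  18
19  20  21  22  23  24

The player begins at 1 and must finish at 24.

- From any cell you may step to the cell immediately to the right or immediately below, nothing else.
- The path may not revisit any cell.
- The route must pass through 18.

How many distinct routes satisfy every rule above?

21

A right/down-only route from 1 to 24 makes exactly 3 down-moves and 5 right-moves in some order.
With no other constraints that would be C(8,3) = 56 routes.
Split at 18 and multiply the segment counts: 1→18: 21; 18→24: 1; product = 21.
That gives 21 routes.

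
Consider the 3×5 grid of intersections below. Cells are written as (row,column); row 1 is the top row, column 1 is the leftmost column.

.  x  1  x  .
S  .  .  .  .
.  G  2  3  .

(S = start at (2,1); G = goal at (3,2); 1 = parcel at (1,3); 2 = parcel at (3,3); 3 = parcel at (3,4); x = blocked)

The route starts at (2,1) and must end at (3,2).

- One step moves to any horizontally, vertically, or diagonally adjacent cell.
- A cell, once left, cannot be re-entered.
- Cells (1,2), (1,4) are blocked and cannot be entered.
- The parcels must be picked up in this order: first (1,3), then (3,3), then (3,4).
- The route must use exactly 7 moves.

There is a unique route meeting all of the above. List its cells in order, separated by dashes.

(2,1) - (2,2) - (1,3) - (2,4) - (3,3) - (3,4) - (2,3) - (3,2)

The waypoints must appear in the order (1,3), (3,3), (3,4), with no cell reused.
Route from (2,1): right 1 to (2,2), up-right 1 to (1,3), down-right 1 to (2,4), down-left 1 to (3,3), right 1 to (3,4), up-left 1 to (2,3), down-left 1 to (3,2) — 7 moves in all.
Check: order respected (1 at step 2, 2 at step 4, 3 at step 5); 7 moves as required.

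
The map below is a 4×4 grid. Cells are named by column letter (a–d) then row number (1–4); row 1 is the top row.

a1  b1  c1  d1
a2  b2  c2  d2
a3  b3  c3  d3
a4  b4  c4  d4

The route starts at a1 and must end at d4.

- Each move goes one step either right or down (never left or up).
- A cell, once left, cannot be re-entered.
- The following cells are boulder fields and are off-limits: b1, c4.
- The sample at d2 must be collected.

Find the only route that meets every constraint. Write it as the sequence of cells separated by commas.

Moves only go right or down, so the column and row indices never decrease.
Route from a1: down 1 to a2, right 3 to d2, down 2 to d4 — 6 moves in all.
Check: all required cells visited.

a1, a2, b2, c2, d2, d3, d4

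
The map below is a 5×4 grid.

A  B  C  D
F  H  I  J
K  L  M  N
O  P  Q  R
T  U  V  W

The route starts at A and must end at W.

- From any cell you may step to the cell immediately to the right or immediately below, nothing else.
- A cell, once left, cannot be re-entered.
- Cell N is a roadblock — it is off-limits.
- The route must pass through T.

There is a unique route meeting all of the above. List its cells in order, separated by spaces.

Moves only go right or down, so the column and row indices never decrease.
Route from A: down 4 to T, right 3 to W — 7 moves in all.
Check: all required cells visited.

A F K O T U V W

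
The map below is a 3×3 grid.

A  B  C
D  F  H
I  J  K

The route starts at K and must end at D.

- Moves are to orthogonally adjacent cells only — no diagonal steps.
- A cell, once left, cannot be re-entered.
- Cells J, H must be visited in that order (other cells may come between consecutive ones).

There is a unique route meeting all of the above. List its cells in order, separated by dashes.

The waypoints must appear in the order J, H, with no cell reused.
Route from K: left 1 to J, up 1 to F, right 1 to H, up 1 to C, left 2 to A, down 1 to D — 7 moves in all.
Check: order respected (J at step 1, H at step 3).

K - J - F - H - C - B - A - D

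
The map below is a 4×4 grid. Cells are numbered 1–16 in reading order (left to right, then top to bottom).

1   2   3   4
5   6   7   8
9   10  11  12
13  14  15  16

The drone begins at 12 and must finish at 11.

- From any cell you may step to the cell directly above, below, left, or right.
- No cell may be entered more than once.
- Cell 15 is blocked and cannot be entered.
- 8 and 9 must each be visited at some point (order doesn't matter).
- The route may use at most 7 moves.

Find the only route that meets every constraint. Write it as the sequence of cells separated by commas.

The 7-move cap with required stops at 8, 9 leaves no slack for detours.
Route from 12: up 1 to 8, left 3 to 5, down 1 to 9, right 2 to 11 — 7 moves in all.
Check: all required cells visited; 7 ≤ 7 moves.

12, 8, 7, 6, 5, 9, 10, 11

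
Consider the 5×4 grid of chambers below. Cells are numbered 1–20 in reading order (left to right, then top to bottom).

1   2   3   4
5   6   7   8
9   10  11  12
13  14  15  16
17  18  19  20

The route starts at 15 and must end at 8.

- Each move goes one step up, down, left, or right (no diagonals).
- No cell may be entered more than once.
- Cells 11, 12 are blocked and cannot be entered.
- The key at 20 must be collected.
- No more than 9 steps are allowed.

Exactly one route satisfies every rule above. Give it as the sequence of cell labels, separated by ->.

15 -> 16 -> 20 -> 19 -> 18 -> 14 -> 10 -> 6 -> 7 -> 8

The budget equals the shortest possible length, so every move has to be on a shortest route through the required cells.
Route from 15: right to 16, down to 20, 2× left (reaching 18), 3× up (reaching 6), 2× right (reaching 8) — 9 moves in all.
Check: all required cells visited; 9 ≤ 9 moves.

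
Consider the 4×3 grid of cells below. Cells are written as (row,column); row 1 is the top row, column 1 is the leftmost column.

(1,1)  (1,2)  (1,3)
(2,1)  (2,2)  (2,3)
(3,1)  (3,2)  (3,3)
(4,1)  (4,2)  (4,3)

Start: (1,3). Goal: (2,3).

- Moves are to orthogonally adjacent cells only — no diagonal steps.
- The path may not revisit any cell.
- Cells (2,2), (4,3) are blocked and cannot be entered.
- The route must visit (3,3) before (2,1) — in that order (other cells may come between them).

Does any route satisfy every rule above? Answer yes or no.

no

Ignoring the required order, 2 revisit-free routes from (1,3) to (2,3) pass through all of (3,3) and (2,1); the waypoint orders that occur are (2,1) → (3,3) (2) — never (3,3) → (2,1).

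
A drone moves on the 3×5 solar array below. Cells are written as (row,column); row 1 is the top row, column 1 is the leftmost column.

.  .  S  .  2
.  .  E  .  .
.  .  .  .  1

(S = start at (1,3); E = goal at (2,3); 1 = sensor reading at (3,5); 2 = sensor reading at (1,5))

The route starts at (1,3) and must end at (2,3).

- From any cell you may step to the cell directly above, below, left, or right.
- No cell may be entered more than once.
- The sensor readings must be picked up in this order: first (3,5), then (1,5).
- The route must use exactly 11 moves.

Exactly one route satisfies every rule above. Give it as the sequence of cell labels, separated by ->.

The waypoints must appear in the order (3,5), (1,5), with no cell reused.
Route from (1,3): left 1 to (1,2), down 2 to (3,2), right 3 to (3,5), up 2 to (1,5), left 1 to (1,4), down 1 to (2,4), left 1 to (2,3) — 11 moves in all.
Check: order respected (1 at step 6, 2 at step 8); 11 moves as required.

(1,3) -> (1,2) -> (2,2) -> (3,2) -> (3,3) -> (3,4) -> (3,5) -> (2,5) -> (1,5) -> (1,4) -> (2,4) -> (2,3)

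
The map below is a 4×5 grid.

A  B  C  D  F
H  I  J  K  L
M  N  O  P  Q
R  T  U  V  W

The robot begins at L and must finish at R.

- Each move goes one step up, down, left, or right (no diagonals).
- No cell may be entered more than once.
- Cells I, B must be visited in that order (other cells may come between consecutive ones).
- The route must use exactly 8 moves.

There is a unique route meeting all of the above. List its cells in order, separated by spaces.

The waypoints must appear in the order I, B, with no cell reused.
Route from L: 3× left (reaching I), up to B, left to A, 3× down (reaching R) — 8 moves in all.
Check: order respected (I at step 3, B at step 4); 8 moves as required.

L K J I B A H M R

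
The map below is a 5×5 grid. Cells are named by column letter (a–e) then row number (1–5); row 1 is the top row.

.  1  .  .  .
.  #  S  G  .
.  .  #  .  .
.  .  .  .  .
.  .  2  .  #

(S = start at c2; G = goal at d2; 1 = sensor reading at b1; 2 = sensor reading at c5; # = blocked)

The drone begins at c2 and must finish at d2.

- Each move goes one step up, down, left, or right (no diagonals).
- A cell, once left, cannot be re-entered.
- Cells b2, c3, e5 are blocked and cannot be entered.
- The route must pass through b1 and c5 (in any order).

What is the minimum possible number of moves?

13

Any route passes through b1 and c5 in some order between c2 and d2. Summing Manhattan distances along each leg and taking the cheapest ordering (c2 → b1 → c5 → d2) gives a lower bound of 2 + 5 + 4 = 11 moves.
That bound ignores the blocked cells. Measuring each leg by the fewest moves that actually steer around them (c2→b1: 2; b1→c5: 7; c5→d2: 4) raises the lower bound to 13.
A route of 13 moves exists: c2 → c1 → b1 → a1 → a2 → a3 → a4 → a5 → b5 → c5 → c4 → d4 → d3 → d2.
Since 13 matches that lower bound, it is optimal.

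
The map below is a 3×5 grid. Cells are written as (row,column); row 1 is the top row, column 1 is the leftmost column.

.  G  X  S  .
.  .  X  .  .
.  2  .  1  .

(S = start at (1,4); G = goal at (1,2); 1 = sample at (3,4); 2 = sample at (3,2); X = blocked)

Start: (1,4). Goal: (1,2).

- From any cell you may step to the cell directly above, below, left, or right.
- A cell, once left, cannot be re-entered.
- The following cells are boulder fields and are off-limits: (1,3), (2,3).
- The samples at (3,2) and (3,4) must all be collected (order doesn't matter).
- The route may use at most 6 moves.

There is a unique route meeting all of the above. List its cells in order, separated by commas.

(1,4), (2,4), (3,4), (3,3), (3,2), (2,2), (1,2)

Any route must reach (3,2) and (3,4) and still end at (1,2) within 6 moves, so the order of the required stops is forced.
Route from (1,4): down 2 to (3,4), left 2 to (3,2), up 2 to (1,2) — 6 moves in all.
Check: all required cells visited; 6 ≤ 6 moves.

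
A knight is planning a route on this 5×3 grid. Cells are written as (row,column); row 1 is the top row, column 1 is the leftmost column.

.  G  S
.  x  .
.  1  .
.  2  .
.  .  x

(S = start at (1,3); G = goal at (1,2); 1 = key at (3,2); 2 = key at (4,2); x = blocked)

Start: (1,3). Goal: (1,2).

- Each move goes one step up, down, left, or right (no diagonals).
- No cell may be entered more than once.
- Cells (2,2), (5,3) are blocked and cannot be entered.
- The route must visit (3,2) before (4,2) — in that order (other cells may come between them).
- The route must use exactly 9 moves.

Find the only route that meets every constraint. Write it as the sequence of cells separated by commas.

(1,3), (2,3), (3,3), (3,2), (4,2), (4,1), (3,1), (2,1), (1,1), (1,2)

The waypoints must appear in the order (3,2), (4,2), with no cell reused.
Route from (1,3): 2× down (reaching (3,3)), left to (3,2), down to (4,2), left to (4,1), 3× up (reaching (1,1)), right to (1,2) — 9 moves in all.
Check: order respected (1 at step 3, 2 at step 4); 9 moves as required.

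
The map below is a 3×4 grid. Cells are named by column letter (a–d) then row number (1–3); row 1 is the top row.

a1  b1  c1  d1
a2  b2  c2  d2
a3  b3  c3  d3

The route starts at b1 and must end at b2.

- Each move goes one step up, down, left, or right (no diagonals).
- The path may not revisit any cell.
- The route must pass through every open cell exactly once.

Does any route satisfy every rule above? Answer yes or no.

One route that works: b1 → a1 → a2 → a3 → b3 → c3 → d3 → d2 → d1 → c1 → c2 → b2.

yes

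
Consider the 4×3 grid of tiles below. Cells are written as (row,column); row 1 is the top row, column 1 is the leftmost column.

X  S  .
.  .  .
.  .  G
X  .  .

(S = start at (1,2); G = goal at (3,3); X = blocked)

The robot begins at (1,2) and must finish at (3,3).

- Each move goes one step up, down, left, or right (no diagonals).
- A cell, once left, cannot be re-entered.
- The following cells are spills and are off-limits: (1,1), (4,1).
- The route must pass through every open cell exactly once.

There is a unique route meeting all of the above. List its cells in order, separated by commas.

(1,2), (1,3), (2,3), (2,2), (2,1), (3,1), (3,2), (4,2), (4,3), (3,3)

Need to visit all 10 open cells exactly once, starting at (1,2) and ending at (3,3).
Cell (1,3) has only two open neighbours ((2,3) and (1,2)), so the path must pass straight through it: one of those is the cell it's entered from and the other is where it exits.
Route from (1,2): right to (1,3), down to (2,3), 2× left (reaching (2,1)), down to (3,1), right to (3,2), down to (4,2), right to (4,3), up to (3,3) — 9 moves in all.
Check: all 10 open cells covered.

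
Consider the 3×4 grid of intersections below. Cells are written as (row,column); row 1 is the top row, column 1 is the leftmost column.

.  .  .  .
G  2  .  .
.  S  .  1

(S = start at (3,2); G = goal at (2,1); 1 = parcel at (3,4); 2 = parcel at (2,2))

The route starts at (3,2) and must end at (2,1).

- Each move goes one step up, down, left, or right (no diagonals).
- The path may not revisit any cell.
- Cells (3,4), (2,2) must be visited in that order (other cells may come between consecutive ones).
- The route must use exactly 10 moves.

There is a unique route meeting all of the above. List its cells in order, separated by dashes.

The waypoints must appear in the order (3,4), (2,2), with no cell reused.
Route from (3,2): right 2 to (3,4), up 2 to (1,4), left 1 to (1,3), down 1 to (2,3), left 1 to (2,2), up 1 to (1,2), left 1 to (1,1), down 1 to (2,1) — 10 moves in all.
Check: order respected (1 at step 2, 2 at step 7); 10 moves as required.

(3,2) - (3,3) - (3,4) - (2,4) - (1,4) - (1,3) - (2,3) - (2,2) - (1,2) - (1,1) - (2,1)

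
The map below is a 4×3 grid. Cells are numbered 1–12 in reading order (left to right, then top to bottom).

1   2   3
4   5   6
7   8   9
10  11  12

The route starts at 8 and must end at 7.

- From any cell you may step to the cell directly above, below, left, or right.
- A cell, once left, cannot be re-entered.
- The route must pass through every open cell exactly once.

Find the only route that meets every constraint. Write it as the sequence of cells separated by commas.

8, 5, 4, 1, 2, 3, 6, 9, 12, 11, 10, 7

Need to visit all 12 open cells exactly once, starting at 8 and ending at 7.
Cell 12 has only two open neighbours (9 and 11), so the path must pass straight through it: one of those is the cell it's entered from and the other is where it exits.
Route from 8: up 1 to 5, left 1 to 4, up 1 to 1, right 2 to 3, down 3 to 12, left 2 to 10, up 1 to 7 — 11 moves in all.
Check: all 12 open cells covered.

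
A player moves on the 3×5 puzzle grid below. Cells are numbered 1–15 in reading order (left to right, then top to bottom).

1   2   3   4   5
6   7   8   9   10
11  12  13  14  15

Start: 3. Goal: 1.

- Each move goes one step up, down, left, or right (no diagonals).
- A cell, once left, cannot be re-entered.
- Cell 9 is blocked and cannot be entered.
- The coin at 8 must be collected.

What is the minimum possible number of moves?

Any route passes through 8 somewhere between 3 and 1. Summing Manhattan distances along the two legs (3 → 8 → 1) gives a lower bound of 1 + 3 = 4 moves.
A route of 4 moves achieves this: 3 → 8 → 7 → 2 → 1.
Since 4 matches the lower bound, it is optimal.

4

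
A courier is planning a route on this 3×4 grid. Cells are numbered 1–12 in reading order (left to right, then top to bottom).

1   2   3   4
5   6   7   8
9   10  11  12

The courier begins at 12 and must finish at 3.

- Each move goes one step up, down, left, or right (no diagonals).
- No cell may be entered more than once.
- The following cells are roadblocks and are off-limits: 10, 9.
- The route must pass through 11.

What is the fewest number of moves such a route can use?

Any route passes through 11 somewhere between 12 and 3. Summing Manhattan distances along the two legs (12 → 11 → 3) gives a lower bound of 1 + 2 = 3 moves.
A route of 3 moves achieves this: 12 → 11 → 7 → 3.
Since 3 matches the lower bound, it is optimal.

3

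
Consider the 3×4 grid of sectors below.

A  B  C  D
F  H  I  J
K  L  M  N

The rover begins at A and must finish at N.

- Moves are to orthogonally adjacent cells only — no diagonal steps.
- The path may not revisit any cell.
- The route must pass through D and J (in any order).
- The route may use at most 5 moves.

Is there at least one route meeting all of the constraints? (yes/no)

yes

One route that works: A → B → C → D → J → N.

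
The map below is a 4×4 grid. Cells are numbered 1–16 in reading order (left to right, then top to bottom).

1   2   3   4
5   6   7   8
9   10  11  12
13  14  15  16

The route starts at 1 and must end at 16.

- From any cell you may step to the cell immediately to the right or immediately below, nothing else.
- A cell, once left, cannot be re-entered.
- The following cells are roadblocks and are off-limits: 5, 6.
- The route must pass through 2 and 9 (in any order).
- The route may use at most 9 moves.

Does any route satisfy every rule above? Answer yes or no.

no

9 is below but to the left of 2: going 2 → 9 would need a leftward move and 9 → 2 an upward move, so no right/down-only route can visit both required cells.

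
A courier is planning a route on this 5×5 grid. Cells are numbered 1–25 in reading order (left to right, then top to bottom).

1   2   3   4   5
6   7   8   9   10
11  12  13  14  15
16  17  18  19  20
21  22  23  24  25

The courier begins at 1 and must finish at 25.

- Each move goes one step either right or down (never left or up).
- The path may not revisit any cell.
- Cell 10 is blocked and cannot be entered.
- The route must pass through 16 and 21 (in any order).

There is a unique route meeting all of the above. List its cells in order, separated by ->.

Moves only go right or down, so the column and row indices never decrease.
Route from 1: 4× down (reaching 21), 4× right (reaching 25) — 8 moves in all.
Check: all required cells visited.

1 -> 6 -> 11 -> 16 -> 21 -> 22 -> 23 -> 24 -> 25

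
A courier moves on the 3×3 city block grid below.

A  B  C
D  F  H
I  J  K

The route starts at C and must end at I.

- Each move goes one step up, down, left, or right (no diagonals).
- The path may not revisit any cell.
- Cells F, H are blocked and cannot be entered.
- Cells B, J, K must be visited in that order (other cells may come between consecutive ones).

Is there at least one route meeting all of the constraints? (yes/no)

no

K must be visited but has only one open neighbour (J), and it is neither the start nor the goal — the route would have to enter and leave through J, re-entering it.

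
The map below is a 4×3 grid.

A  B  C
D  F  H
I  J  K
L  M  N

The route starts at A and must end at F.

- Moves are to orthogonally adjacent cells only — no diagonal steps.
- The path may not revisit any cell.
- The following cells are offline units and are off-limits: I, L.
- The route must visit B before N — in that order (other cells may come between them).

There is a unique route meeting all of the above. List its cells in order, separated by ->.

A -> B -> C -> H -> K -> N -> M -> J -> F

The waypoints must appear in the order B, N, with no cell reused.
Route from A: right 2 to C, down 3 to N, left 1 to M, up 2 to F — 8 moves in all.
Check: order respected (B at step 1, N at step 5).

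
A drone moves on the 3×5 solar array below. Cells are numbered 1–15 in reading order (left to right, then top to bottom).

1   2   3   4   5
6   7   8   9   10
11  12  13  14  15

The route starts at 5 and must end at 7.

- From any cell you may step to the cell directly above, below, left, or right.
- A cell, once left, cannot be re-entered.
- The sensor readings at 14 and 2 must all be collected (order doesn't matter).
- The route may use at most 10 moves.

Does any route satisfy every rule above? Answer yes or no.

One route that works: 5 → 10 → 15 → 14 → 9 → 4 → 3 → 2 → 7.

yes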